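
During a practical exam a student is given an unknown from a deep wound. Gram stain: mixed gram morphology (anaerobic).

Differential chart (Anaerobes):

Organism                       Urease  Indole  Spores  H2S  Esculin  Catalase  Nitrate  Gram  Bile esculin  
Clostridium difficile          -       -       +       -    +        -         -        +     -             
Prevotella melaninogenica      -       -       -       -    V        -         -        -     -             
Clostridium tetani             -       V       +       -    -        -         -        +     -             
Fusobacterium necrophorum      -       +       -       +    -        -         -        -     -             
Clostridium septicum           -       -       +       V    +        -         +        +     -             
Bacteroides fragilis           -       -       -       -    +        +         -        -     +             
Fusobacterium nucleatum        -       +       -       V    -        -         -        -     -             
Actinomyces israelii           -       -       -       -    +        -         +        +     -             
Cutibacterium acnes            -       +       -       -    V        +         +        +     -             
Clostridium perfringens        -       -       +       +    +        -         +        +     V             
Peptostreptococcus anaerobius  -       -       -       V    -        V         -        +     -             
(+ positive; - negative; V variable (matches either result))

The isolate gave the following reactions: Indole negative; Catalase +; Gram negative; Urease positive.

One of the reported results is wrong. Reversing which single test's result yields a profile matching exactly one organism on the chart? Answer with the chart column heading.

As reported, no row in the chart matches all 4 reactions.
Reversing Catalase → still no organism matches.
Reversing Gram → still no organism matches.
Reversing Indole → still no organism matches.
Reversing Urease (to -) → unique match: Bacteroides fragilis.

Urease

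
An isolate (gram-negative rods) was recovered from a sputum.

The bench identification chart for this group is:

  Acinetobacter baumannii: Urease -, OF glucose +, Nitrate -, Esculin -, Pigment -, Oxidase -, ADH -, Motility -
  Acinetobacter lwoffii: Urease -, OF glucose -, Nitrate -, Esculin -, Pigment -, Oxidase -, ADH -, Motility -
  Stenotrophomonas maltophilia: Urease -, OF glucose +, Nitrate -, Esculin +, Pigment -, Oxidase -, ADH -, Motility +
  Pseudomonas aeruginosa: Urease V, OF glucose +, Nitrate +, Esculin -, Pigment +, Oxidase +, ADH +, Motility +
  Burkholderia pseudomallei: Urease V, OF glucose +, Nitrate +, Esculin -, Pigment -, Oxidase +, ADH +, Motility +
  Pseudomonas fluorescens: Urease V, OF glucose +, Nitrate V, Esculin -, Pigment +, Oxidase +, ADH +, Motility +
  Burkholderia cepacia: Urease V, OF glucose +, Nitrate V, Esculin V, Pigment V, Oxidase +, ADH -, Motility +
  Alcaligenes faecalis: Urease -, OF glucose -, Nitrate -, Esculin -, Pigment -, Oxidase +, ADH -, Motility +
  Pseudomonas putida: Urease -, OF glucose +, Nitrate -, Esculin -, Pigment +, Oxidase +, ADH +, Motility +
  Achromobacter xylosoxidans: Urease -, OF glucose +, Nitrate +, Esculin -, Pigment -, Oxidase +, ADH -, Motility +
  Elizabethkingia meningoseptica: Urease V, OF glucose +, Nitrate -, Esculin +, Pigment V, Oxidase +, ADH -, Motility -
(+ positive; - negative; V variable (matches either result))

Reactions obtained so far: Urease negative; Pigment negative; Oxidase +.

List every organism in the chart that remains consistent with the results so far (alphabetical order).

Achromobacter xylosoxidans, Alcaligenes faecalis, Burkholderia cepacia, Burkholderia pseudomallei, Elizabethkingia meningoseptica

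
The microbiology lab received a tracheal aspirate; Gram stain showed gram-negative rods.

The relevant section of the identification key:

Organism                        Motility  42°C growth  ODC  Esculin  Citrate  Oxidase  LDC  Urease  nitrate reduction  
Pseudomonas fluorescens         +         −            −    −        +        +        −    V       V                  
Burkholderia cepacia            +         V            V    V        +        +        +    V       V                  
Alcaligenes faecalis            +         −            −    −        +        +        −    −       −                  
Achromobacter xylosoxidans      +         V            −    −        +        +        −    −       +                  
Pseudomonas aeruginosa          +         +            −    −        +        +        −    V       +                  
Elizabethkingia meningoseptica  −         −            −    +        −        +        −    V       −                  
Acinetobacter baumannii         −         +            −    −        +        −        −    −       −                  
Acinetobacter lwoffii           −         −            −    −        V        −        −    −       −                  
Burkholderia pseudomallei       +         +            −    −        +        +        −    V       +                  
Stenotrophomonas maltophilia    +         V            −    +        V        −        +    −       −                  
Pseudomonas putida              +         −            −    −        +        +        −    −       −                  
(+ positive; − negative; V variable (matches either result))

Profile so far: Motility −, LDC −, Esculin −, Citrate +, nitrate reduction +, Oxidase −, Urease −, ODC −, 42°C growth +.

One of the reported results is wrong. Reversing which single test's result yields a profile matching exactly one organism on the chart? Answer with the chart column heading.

As reported, no row in the chart matches all 9 reactions.
Reversing Urease → still no organism matches.
Reversing LDC → still no organism matches.
Reversing ODC → still no organism matches.
Reversing 42°C growth → still no organism matches.
Reversing Citrate → still no organism matches.
Reversing Motility → still no organism matches.
Reversing Oxidase → still no organism matches.
Reversing nitrate reduction (to −) → unique match: Acinetobacter baumannii.
Reversing Esculin → still no organism matches.

nitrate reduction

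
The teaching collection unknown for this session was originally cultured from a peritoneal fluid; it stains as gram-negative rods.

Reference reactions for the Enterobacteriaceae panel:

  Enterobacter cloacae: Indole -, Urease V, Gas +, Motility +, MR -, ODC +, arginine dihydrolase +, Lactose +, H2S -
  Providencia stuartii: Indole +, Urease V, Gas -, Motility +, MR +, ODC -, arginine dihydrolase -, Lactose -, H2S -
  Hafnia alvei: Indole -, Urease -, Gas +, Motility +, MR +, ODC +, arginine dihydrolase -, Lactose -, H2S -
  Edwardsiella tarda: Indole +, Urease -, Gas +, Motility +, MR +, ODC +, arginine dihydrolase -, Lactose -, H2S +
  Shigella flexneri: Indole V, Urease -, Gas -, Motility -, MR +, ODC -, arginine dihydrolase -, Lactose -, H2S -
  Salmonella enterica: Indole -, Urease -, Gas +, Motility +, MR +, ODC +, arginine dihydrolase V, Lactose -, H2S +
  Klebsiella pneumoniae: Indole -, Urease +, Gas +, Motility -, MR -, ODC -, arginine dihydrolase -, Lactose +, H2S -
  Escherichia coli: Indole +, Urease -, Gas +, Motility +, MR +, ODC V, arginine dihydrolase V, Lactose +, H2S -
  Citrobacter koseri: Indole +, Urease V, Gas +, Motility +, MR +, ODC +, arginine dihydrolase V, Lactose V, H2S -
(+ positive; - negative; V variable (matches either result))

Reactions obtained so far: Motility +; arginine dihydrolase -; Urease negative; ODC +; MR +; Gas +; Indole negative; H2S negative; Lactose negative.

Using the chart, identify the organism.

Hafnia alvei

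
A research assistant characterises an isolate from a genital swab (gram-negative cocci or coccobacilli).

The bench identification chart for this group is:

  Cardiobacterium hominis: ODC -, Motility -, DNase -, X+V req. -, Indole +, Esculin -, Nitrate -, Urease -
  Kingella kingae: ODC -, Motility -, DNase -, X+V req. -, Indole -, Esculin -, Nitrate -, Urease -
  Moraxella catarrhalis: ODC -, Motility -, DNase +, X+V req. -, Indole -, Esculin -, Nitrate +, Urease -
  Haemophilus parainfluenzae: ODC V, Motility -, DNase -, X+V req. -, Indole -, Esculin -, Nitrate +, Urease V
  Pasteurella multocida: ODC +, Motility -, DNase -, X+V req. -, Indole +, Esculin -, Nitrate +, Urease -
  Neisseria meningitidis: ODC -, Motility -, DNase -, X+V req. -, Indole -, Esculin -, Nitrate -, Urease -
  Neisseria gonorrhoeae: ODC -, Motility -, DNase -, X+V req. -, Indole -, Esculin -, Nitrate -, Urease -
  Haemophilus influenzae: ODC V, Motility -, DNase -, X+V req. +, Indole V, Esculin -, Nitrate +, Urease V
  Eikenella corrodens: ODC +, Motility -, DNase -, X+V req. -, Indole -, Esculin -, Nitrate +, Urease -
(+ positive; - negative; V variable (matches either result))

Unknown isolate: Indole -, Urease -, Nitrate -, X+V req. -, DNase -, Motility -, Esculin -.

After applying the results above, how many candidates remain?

3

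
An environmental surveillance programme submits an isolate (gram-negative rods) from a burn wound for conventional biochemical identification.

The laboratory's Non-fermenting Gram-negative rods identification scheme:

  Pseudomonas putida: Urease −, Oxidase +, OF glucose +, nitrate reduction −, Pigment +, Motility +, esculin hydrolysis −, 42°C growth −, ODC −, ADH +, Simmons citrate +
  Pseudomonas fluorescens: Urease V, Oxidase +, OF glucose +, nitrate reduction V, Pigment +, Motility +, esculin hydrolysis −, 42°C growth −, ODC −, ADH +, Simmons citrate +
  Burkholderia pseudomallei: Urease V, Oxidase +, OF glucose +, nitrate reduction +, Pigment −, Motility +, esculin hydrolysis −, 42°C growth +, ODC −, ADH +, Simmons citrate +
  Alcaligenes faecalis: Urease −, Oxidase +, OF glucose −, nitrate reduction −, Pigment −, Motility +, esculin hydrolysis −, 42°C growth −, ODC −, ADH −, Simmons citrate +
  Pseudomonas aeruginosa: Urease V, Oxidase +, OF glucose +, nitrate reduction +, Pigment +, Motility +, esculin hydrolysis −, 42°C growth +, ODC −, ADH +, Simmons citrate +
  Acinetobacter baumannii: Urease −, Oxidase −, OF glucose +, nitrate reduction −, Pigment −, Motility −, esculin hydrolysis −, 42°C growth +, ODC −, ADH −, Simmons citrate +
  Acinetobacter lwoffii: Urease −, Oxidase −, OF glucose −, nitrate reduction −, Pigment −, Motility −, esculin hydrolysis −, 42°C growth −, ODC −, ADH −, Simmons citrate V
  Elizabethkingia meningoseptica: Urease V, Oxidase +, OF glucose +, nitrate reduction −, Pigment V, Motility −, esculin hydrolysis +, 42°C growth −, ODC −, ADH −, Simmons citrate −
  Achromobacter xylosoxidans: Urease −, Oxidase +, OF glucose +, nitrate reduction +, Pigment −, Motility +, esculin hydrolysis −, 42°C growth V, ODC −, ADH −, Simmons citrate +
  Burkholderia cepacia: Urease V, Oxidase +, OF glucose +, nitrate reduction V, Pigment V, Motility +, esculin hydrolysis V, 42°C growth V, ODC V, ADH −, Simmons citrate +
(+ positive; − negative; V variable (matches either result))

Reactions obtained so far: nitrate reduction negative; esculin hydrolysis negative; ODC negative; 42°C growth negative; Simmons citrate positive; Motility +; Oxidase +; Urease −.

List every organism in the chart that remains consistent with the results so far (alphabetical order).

Motility +: excludes Acinetobacter baumannii, Acinetobacter lwoffii, Elizabethkingia meningoseptica — 7 left.
42°C growth −: excludes Burkholderia pseudomallei, Pseudomonas aeruginosa — 5 left.
Simmons citrate +: all 5 remaining candidates are consistent.
ODC −: all 5 remaining candidates are consistent.
nitrate reduction −: excludes Achromobacter xylosoxidans — 4 left.
Oxidase +: all 4 remaining candidates are consistent.
Urease −: all 4 remaining candidates are consistent.
esculin hydrolysis −: all 4 remaining candidates are consistent.

Alcaligenes faecalis, Burkholderia cepacia, Pseudomonas fluorescens, Pseudomonas putida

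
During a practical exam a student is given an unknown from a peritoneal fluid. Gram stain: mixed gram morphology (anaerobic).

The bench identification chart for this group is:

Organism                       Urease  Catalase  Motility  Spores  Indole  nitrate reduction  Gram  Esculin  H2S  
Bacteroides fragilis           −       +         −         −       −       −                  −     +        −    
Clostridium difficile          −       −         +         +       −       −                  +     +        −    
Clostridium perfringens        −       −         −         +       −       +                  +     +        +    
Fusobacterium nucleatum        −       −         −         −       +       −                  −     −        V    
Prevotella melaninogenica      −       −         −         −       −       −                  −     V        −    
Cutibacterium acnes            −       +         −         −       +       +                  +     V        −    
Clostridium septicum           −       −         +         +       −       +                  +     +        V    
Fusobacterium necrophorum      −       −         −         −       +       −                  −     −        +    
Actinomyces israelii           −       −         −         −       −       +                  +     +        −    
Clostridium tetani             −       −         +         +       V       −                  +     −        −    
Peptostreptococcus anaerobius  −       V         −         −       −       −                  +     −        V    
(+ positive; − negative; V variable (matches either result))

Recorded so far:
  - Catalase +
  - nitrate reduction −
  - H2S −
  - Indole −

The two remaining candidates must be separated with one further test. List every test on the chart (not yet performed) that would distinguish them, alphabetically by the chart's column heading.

Esculin, Gram

nitrate reduction −: excludes Clostridium perfringens, Cutibacterium acnes, Clostridium septicum, Actinomyces israelii — 7 left.
Indole −: excludes Fusobacterium nucleatum, Fusobacterium necrophorum — 5 left.
H2S −: all 5 remaining candidates are consistent.
Catalase +: excludes Clostridium difficile, Prevotella melaninogenica, Clostridium tetani — 2 left.
Two candidates remain: Bacteroides fragilis and Peptostreptococcus anaerobius.
  Urease: − vs − — same for both, does not separate.
  Motility: − vs − — same for both, does not separate.
  Spores: − vs − — same for both, does not separate.
  Gram: Bacteroides fragilis −, Peptostreptococcus anaerobius + — discriminates.
  Esculin: Bacteroides fragilis +, Peptostreptococcus anaerobius − — discriminates.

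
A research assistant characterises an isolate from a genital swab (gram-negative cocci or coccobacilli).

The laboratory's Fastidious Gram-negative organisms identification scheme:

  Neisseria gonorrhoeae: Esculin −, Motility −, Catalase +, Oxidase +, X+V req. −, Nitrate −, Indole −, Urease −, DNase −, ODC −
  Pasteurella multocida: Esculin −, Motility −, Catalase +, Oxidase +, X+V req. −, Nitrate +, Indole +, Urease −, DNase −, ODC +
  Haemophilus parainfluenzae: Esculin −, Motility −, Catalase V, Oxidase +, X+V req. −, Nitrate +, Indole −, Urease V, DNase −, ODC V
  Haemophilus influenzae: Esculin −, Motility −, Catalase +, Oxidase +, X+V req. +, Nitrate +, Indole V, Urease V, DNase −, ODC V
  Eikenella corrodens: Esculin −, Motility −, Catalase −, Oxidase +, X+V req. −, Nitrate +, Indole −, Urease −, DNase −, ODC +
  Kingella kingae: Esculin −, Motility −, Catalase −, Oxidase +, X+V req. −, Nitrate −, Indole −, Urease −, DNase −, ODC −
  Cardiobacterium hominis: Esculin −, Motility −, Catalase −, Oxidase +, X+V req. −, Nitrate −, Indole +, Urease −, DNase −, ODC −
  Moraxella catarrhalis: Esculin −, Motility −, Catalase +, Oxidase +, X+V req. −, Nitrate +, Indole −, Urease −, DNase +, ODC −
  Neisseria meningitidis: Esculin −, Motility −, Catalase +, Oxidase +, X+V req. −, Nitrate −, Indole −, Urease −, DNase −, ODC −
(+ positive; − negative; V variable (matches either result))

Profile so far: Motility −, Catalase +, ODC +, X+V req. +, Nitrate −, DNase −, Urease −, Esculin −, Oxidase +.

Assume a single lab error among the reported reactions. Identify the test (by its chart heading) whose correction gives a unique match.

Nitrate

As reported, no row in the chart matches all 9 reactions.
Reversing Esculin → still no organism matches.
Reversing Urease → still no organism matches.
Reversing Oxidase → still no organism matches.
Reversing Motility → still no organism matches.
Reversing Nitrate (to +) → unique match: Haemophilus influenzae.
Reversing ODC → still no organism matches.
Reversing X+V req. → still no organism matches.
Reversing DNase → still no organism matches.
Reversing Catalase → still no organism matches.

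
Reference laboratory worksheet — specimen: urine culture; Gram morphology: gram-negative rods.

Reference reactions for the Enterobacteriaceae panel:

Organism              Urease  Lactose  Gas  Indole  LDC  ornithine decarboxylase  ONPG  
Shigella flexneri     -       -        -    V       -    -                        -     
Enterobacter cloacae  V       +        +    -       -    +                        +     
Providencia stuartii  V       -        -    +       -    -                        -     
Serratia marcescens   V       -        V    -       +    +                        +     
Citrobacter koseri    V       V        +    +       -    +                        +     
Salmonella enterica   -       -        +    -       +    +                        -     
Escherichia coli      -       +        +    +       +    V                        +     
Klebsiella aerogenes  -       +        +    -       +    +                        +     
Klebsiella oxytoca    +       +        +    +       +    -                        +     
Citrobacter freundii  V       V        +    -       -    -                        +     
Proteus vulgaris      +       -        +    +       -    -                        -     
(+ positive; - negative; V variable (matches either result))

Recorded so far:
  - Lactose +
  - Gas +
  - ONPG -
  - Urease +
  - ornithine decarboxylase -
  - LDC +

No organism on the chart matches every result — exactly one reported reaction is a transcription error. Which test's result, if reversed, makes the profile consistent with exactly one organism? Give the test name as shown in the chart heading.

ONPG

As reported, no row in the chart matches all 6 reactions.
Reversing Lactose → still no organism matches.
Reversing ornithine decarboxylase → still no organism matches.
Reversing LDC → still no organism matches.
Reversing ONPG (to +) → unique match: Klebsiella oxytoca.
Reversing Urease → still no organism matches.
Reversing Gas → still no organism matches.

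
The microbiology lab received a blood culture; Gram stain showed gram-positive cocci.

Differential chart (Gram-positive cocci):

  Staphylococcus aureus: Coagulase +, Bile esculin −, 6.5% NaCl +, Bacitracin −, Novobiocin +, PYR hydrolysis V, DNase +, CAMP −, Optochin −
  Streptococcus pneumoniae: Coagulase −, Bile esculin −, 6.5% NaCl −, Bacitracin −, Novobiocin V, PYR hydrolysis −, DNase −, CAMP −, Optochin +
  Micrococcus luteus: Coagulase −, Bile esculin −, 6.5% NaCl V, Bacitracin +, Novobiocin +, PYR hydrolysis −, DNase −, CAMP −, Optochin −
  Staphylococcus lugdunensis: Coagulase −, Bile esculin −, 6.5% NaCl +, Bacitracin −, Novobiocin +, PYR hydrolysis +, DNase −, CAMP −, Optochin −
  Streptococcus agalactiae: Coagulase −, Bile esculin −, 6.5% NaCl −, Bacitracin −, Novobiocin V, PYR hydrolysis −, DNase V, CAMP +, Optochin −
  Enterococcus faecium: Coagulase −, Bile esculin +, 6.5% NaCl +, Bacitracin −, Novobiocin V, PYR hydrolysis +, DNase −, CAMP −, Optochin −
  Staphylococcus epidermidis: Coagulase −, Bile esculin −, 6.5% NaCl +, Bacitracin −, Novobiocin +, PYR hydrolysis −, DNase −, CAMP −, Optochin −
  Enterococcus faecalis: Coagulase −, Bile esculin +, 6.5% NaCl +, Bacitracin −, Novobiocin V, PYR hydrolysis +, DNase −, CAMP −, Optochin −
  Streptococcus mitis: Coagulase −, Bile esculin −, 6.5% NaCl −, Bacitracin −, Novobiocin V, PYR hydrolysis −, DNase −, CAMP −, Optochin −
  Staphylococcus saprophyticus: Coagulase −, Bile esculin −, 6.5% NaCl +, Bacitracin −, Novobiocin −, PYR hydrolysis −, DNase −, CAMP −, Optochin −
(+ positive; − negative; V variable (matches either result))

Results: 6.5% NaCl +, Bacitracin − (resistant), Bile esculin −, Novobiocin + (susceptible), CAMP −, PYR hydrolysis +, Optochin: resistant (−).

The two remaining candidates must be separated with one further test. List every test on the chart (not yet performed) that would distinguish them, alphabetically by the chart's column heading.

Coagulase, DNase

6.5% NaCl +: excludes Streptococcus pneumoniae, Streptococcus agalactiae, Streptococcus mitis — 7 left.
Novobiocin +: excludes Staphylococcus saprophyticus — 6 left.
Bacitracin −: excludes Micrococcus luteus — 5 left.
PYR hydrolysis +: excludes Staphylococcus epidermidis — 4 left.
CAMP −: all 4 remaining candidates are consistent.
Optochin −: all 4 remaining candidates are consistent.
Bile esculin −: excludes Enterococcus faecium, Enterococcus faecalis — 2 left.
Two candidates remain: Staphylococcus aureus and Staphylococcus lugdunensis.
  Coagulase: Staphylococcus aureus +, Staphylococcus lugdunensis − — discriminates.
  DNase: Staphylococcus aureus +, Staphylococcus lugdunensis − — discriminates.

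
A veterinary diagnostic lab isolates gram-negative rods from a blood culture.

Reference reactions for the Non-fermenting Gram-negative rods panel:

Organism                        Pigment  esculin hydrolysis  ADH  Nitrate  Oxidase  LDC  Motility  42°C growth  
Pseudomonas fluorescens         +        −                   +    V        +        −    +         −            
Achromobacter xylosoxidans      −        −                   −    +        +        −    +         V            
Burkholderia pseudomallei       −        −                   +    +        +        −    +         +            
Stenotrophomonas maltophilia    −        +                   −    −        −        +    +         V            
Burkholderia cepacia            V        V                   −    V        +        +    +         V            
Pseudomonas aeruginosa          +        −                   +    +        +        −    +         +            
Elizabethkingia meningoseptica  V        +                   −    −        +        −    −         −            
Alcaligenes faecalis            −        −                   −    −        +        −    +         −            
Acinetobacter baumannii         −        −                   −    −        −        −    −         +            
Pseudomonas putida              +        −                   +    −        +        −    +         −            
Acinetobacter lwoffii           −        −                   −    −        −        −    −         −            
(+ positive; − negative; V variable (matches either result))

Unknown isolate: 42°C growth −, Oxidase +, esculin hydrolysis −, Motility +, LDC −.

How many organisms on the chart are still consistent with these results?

Oxidase +: excludes Stenotrophomonas maltophilia, Acinetobacter baumannii, Acinetobacter lwoffii — 8 left.
42°C growth −: excludes Burkholderia pseudomallei, Pseudomonas aeruginosa — 6 left.
Motility +: excludes Elizabethkingia meningoseptica — 5 left.
esculin hydrolysis −: all 5 remaining candidates are consistent.
LDC −: excludes Burkholderia cepacia — 4 left.
Still consistent: Achromobacter xylosoxidans, Alcaligenes faecalis, Pseudomonas fluorescens, Pseudomonas putida.

4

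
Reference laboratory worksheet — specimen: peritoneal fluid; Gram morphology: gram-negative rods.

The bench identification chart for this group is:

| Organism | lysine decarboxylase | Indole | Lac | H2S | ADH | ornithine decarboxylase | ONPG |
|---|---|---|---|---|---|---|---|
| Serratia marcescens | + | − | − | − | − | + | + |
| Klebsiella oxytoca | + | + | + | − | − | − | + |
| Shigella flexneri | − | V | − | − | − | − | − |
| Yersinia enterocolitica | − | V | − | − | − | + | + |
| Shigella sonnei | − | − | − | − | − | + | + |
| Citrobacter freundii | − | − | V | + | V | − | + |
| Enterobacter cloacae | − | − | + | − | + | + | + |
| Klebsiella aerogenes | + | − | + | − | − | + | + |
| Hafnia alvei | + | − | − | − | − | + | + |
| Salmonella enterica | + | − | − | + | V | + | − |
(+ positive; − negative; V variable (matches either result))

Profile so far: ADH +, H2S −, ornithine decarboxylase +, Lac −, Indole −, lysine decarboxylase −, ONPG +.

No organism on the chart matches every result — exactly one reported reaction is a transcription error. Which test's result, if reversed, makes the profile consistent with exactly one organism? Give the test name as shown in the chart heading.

As reported, no row in the chart matches all 7 reactions.
Reversing ornithine decarboxylase → still no organism matches.
Reversing ADH → 2 organisms match (not unique).
Reversing Lac (to +) → unique match: Enterobacter cloacae.
Reversing lysine decarboxylase → still no organism matches.
Reversing H2S → still no organism matches.
Reversing ONPG → still no organism matches.
Reversing Indole → still no organism matches.

Lac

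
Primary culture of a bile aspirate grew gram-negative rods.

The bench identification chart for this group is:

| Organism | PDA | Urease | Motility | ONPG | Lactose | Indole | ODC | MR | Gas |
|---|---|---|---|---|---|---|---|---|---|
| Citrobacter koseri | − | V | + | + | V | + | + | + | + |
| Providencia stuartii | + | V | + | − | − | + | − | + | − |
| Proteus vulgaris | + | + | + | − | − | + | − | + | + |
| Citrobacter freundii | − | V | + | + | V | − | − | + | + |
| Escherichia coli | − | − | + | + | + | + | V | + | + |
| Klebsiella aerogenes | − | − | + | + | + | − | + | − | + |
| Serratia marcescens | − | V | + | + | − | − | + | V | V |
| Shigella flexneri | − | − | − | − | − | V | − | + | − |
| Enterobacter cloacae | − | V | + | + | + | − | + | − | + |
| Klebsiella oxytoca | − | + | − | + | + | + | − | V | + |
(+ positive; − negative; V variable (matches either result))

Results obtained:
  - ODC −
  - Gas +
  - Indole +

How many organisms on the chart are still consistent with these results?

3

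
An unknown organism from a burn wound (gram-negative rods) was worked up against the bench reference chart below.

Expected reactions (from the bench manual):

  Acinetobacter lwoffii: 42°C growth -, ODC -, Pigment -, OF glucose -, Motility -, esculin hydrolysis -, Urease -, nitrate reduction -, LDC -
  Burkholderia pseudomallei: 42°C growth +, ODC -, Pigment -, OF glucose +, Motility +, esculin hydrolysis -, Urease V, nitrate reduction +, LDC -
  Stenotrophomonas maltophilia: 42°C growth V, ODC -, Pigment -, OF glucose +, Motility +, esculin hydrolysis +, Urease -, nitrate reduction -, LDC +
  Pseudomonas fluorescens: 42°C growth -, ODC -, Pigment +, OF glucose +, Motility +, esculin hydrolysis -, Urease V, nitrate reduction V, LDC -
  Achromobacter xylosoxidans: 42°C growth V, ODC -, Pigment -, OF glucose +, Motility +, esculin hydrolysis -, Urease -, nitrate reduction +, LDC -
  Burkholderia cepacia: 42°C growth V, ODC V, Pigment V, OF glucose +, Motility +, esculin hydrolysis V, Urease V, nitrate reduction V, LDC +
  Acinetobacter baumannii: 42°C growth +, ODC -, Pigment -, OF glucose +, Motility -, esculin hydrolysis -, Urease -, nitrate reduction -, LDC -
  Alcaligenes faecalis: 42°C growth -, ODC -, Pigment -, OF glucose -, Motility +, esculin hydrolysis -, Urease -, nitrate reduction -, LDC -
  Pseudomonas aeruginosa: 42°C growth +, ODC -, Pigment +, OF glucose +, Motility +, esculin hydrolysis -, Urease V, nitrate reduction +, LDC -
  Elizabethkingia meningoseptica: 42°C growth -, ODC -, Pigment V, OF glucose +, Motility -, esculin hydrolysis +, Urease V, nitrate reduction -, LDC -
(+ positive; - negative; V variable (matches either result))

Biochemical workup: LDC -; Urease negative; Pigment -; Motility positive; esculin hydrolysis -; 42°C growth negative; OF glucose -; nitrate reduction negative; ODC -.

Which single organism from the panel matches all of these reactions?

Motility +: excludes Acinetobacter lwoffii, Acinetobacter baumannii, Elizabethkingia meningoseptica — 7 left.
OF glucose -: excludes 6 organisms — 1 left.
Pigment -: the one remaining candidate is consistent.
ODC -: the one remaining candidate is consistent.
Urease -: the one remaining candidate is consistent.
esculin hydrolysis -: the one remaining candidate is consistent.
42°C growth -: the one remaining candidate is consistent.
nitrate reduction -: the one remaining candidate is consistent.
LDC -: the one remaining candidate is consistent.

Alcaligenes faecalis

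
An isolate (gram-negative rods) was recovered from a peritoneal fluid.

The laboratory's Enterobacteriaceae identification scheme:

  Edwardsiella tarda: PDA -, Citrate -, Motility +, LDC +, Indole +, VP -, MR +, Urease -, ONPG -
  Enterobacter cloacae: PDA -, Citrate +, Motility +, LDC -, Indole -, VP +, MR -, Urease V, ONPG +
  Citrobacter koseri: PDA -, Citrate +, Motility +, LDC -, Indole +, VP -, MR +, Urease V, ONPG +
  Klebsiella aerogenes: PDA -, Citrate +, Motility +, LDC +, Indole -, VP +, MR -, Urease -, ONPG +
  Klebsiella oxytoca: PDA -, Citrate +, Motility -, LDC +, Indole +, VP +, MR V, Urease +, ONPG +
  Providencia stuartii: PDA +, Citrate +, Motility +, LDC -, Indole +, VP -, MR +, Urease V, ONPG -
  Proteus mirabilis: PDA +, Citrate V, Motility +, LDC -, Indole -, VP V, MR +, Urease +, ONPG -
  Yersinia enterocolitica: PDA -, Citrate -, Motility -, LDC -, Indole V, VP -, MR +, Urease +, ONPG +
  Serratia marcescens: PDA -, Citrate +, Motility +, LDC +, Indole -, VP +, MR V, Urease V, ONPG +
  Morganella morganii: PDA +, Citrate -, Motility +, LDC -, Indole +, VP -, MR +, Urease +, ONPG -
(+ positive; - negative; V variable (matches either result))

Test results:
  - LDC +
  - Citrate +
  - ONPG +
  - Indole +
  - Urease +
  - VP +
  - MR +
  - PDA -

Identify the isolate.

Indole +: excludes Enterobacter cloacae, Klebsiella aerogenes, Proteus mirabilis, Serratia marcescens — 6 left.
ONPG +: excludes Edwardsiella tarda, Providencia stuartii, Morganella morganii — 3 left.
VP +: excludes Citrobacter koseri, Yersinia enterocolitica — 1 left.
LDC +: the one remaining candidate is consistent.
MR +: the one remaining candidate is consistent.
PDA -: the one remaining candidate is consistent.
Citrate +: the one remaining candidate is consistent.
Urease +: the one remaining candidate is consistent.

Klebsiella oxytoca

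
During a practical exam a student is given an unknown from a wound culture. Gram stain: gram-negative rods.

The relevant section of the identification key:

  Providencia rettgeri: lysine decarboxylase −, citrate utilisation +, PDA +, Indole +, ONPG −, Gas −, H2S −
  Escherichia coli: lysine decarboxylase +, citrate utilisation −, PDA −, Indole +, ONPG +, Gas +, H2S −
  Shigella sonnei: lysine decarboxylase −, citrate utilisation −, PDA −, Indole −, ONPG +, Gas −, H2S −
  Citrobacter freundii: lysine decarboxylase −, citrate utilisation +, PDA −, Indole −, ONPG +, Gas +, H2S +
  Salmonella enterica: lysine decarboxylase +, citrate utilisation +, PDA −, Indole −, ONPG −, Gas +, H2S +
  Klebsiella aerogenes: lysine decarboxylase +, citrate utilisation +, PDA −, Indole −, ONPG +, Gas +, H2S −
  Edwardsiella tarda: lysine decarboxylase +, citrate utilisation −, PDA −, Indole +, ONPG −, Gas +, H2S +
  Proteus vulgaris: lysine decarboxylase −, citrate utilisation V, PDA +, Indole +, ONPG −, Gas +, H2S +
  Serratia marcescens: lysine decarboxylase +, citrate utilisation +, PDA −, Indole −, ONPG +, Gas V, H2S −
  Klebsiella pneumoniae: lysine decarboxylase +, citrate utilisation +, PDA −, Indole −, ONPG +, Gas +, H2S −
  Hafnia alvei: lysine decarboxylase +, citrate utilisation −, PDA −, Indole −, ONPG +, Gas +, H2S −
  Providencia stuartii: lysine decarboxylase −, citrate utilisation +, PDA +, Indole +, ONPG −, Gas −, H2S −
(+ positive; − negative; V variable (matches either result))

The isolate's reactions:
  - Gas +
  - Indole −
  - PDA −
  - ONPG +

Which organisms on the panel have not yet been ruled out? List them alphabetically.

PDA −: excludes Providencia rettgeri, Proteus vulgaris, Providencia stuartii — 9 left.
Indole −: excludes Escherichia coli, Edwardsiella tarda — 7 left.
Gas +: excludes Shigella sonnei — 6 left.
ONPG +: excludes Salmonella enterica — 5 left.

Citrobacter freundii, Hafnia alvei, Klebsiella aerogenes, Klebsiella pneumoniae, Serratia marcescens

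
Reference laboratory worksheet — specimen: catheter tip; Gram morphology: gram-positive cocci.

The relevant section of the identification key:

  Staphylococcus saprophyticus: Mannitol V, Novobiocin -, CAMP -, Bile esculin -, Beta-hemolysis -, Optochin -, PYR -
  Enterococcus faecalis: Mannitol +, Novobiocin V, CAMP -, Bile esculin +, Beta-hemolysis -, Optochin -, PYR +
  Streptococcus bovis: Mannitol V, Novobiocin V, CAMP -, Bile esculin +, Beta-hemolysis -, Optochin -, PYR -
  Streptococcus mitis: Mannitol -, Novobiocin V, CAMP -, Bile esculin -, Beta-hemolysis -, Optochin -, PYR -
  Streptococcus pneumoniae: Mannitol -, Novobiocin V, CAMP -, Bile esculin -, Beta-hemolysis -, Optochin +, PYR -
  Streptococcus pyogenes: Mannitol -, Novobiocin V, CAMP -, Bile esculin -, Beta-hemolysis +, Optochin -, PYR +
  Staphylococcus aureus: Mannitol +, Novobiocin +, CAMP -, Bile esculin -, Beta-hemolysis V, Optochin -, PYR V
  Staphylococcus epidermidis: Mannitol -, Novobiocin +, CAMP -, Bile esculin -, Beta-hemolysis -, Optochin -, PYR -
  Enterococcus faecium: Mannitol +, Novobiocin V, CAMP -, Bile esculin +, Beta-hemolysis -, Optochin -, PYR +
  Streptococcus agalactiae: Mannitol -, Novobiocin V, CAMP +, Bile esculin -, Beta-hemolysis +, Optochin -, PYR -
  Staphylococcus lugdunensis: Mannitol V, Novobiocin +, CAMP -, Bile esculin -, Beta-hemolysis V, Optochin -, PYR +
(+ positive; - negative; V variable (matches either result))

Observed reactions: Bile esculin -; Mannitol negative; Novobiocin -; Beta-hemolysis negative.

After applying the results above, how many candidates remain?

3

Bile esculin -: excludes Enterococcus faecalis, Streptococcus bovis, Enterococcus faecium — 8 left.
Mannitol -: excludes Staphylococcus aureus — 7 left.
Beta-hemolysis -: excludes Streptococcus pyogenes, Streptococcus agalactiae — 5 left.
Novobiocin -: excludes Staphylococcus epidermidis, Staphylococcus lugdunensis — 3 left.
Still consistent: Staphylococcus saprophyticus, Streptococcus mitis, Streptococcus pneumoniae.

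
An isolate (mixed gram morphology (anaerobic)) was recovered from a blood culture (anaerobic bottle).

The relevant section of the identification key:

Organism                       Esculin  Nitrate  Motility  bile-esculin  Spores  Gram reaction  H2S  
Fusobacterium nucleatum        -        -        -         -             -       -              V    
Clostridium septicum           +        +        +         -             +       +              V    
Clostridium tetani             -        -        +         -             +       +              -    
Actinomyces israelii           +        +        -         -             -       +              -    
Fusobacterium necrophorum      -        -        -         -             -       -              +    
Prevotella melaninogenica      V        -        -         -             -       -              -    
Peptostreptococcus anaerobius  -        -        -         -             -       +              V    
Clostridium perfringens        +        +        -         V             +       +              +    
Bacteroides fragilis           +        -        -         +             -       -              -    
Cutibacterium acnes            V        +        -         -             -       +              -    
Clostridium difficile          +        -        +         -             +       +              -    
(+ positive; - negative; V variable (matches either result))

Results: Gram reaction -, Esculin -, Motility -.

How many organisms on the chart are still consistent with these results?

3

Motility -: excludes Clostridium septicum, Clostridium tetani, Clostridium difficile — 8 left.
Esculin -: excludes Actinomyces israelii, Clostridium perfringens, Bacteroides fragilis — 5 left.
Gram reaction -: excludes Peptostreptococcus anaerobius, Cutibacterium acnes — 3 left.
Still consistent: Fusobacterium necrophorum, Fusobacterium nucleatum, Prevotella melaninogenica.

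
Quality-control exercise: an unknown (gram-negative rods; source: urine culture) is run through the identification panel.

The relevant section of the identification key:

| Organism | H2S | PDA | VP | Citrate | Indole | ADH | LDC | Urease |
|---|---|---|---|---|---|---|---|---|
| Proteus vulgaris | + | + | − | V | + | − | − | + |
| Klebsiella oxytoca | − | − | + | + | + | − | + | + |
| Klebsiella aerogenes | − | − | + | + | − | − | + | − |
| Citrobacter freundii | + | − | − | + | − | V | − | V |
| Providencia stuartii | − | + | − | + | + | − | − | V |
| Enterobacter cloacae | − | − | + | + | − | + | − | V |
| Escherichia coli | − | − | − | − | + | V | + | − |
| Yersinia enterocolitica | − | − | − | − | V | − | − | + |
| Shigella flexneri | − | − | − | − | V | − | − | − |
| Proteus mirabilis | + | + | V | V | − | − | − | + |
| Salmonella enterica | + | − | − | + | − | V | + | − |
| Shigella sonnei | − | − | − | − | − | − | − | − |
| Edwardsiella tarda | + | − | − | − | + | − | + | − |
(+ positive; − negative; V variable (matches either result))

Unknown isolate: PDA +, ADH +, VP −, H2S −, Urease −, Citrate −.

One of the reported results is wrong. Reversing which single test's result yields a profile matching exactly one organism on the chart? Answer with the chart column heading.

As reported, no row in the chart matches all 6 reactions.
Reversing H2S → still no organism matches.
Reversing ADH → still no organism matches.
Reversing Citrate → still no organism matches.
Reversing VP → still no organism matches.
Reversing PDA (to −) → unique match: Escherichia coli.
Reversing Urease → still no organism matches.

PDA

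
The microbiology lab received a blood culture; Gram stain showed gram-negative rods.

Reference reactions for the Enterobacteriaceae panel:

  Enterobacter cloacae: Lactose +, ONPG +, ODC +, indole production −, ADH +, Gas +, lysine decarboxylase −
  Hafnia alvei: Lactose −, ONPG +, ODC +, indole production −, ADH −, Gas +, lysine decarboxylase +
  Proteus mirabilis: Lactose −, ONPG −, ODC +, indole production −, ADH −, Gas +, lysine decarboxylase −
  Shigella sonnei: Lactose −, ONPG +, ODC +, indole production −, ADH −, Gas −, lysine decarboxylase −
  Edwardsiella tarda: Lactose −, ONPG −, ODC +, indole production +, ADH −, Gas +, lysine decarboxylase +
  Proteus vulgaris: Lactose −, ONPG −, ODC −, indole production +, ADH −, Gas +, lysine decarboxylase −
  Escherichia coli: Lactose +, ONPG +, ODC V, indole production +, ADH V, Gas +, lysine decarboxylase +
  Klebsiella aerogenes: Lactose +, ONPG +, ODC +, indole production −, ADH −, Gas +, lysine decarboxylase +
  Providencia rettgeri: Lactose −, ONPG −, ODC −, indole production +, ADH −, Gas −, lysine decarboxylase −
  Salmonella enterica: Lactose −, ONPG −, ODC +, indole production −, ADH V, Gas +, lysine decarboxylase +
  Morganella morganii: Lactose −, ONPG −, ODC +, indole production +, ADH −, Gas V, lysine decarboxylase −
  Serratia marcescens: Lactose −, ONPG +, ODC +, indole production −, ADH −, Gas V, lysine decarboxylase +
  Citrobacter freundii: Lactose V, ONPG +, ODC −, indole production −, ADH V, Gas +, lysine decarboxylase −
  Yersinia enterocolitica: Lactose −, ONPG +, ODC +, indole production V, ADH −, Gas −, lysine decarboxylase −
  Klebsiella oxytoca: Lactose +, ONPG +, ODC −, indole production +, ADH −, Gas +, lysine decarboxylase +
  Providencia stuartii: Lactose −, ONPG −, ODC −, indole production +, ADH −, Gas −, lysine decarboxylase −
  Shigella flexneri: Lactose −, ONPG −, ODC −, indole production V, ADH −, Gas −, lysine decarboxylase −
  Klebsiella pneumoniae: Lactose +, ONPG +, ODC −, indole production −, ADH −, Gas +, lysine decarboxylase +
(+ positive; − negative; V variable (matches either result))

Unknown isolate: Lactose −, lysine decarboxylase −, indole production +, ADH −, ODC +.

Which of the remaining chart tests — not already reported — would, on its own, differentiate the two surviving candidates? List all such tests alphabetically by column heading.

ONPG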